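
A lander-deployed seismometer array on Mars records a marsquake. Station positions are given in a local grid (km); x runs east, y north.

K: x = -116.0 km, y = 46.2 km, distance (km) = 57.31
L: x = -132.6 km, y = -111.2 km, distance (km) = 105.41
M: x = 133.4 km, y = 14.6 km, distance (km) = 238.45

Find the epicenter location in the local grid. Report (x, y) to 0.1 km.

Circle about each station: (x + 116.0)² + (y − 46.2)² = 57.31²; (x + 132.6)² + (y + 111.2)² = 105.41²; (x − 133.4)² + (y − 14.6)² = 238.45².
Subtracting pairs of circle equations eliminates x²+y² and gives linear equations (the radical axes):
-33.2 x − 314.8 y = 6530.93
498.8 x − 63.2 y = -51155.69
Solving the 2×2 system: x ≈ -103.8, y ≈ -9.8 km.

x ≈ -103.8 km, y ≈ -9.8 km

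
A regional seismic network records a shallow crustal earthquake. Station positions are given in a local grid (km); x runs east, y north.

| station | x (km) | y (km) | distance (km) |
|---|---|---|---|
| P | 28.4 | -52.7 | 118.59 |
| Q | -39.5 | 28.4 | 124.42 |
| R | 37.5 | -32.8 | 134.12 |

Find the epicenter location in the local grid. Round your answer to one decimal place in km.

Circle about each station: (x − 28.4)² + (y + 52.7)² = 118.59²; (x + 39.5)² + (y − 28.4)² = 124.42²; (x − 37.5)² + (y + 32.8)² = 134.12².
Subtracting pairs of circle equations eliminates x²+y² and gives linear equations (the radical axes):
-135.8 x + 162.2 y = -2633.79
18.2 x + 39.8 y = -5026.35
Solving the 2×2 system: x ≈ -85.0, y ≈ -87.4 km.

-85.0 km east, -87.4 km north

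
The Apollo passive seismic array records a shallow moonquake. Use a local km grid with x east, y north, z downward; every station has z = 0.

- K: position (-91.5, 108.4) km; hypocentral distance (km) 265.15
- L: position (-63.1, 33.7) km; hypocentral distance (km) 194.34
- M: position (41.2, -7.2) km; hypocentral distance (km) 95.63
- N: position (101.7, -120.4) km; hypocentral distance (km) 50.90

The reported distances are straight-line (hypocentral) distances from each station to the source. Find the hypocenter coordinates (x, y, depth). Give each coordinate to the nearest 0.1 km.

x ≈ 88.2 km, y ≈ -83.8 km, depth ≈ 32.7 km

Each station gives a sphere (x−x_i)² + (y−y_i)² + z² = d_i² (stations at z=0).
Subtracting the K sphere from L and M: z² cancels, leaving linear equations in x and y:
56.8 x − 149.4 y = 17530.98
265.4 x − 231.2 y = 42785.90
Solving: x ≈ 88.204, y ≈ -83.808 km (keep extra digits for the depth step; rounded: 88.2, -83.8).
Then from the K sphere: z² = 265.15² − (x + 91.5)² − (y − 108.4)² with x = 88.204, y = -83.808, so z ≈ 32.666 ≈ 32.7 km.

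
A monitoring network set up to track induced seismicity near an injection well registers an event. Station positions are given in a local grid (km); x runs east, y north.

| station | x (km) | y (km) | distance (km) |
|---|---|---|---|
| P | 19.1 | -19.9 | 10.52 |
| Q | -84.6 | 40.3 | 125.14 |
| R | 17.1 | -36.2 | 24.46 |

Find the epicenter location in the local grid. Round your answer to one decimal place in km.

x ≈ 28.0 km, y ≈ -14.3 km

Circle about each station: (x − 19.1)² + (y + 19.9)² = 10.52²; (x + 84.6)² + (y − 40.3)² = 125.14²; (x − 17.1)² + (y + 36.2)² = 24.46².
Subtracting the P equation from the Q and R equations removes the quadratic terms:
-207.4 x + 120.4 y = -7528.92
-4.0 x − 32.6 y = 354.41
Solving the 2×2 system: x ≈ 28.0, y ≈ -14.3 km.
Check against P (with the unrounded x, y): √((x − 19.1)²+(y + 19.9)²) = 10.51 ≈ 10.52 km. ✓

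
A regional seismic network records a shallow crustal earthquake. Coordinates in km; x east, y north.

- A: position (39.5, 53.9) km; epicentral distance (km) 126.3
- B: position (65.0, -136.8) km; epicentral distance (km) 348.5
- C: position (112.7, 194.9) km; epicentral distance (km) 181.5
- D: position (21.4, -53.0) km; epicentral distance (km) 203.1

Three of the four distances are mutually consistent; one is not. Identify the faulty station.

Solve using three stations at a time. Using A, C, D (subtract circle equations pairwise → linear system) gives (x, y) ≈ (-58.0, 133.7).
Distances from that point to each station vs reported:
  A: calculated 126.0 vs reported 126.3 → residual 0.3 km
  B: calculated 297.2 vs reported 348.5 → residual 51.3 km
  C: calculated 181.3 vs reported 181.5 → residual 0.2 km
  D: calculated 202.9 vs reported 203.1 → residual 0.2 km
A, C, D are mutually consistent (residuals ≈ 0); B is off by 51.3 km.

B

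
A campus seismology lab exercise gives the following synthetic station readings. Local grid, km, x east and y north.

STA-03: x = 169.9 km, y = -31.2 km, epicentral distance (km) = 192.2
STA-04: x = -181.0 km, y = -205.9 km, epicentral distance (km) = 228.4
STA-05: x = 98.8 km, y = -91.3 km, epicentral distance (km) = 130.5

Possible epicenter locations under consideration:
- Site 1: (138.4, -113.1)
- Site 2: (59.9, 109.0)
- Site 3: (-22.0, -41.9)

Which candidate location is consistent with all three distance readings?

For each candidate, compare |candidate − station| to the reported distance:
Site 1: residuals STA-03 104.5, STA-04 104.2, STA-05 85.3 → max 104.5 km
Site 2: residuals STA-03 14.0, STA-04 168.1, STA-05 73.5 → max 168.1 km
Site 3: residuals STA-03 0.0, STA-04 0.0, STA-05 0.0 → max 0.0 km
Only Site 3 has all residuals ≈ 0.

Site 3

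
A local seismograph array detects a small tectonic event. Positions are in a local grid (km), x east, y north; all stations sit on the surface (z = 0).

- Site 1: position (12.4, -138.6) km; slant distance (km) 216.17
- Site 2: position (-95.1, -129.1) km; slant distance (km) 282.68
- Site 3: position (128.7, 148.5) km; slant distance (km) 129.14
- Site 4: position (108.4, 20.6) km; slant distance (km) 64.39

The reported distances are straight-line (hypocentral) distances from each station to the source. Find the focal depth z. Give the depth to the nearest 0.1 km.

59.9 km

Each station gives a sphere (x−x_i)² + (y−y_i)² + z² = d_i² (stations at z=0).
Subtracting the Site 1 sphere from Site 2 and Site 3: z² cancels, leaving linear equations in x and y:
-215.0 x + 19.0 y = -26831.41
232.6 x + 574.2 y = 49304.55
Solving: x ≈ 127.810, y ≈ 34.093 km (keep extra digits for the depth step; rounded: 127.8, 34.1).
Then from the Site 1 sphere: z² = 216.17² − (x − 12.4)² − (y + 138.6)² with x = 127.810, y = 34.093, so z ≈ 59.893 ≈ 59.9 km.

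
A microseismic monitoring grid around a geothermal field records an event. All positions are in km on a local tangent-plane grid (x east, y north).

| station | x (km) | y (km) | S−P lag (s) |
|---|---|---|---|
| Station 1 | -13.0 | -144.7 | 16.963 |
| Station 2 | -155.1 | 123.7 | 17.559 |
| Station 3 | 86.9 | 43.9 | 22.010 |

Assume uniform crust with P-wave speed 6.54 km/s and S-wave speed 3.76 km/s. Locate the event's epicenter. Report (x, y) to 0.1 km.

-96.9 km east, -20.3 km north

Distance from S−P lag: d = Δt · v_P v_S / (v_P − v_S) = Δt · (6.54·3.76)/(6.54−3.76) ≈ 8.8455·Δt.
So d_Station 1 = 150.05, d_Station 2 = 155.32, d_Station 3 = 194.69 km.
Circle about each station: (x + 13.0)² + (y + 144.7)² = 150.05²; (x + 155.1)² + (y − 123.7)² = 155.32²; (x − 86.9)² + (y − 43.9)² = 194.69².
Subtracting pairs of circle equations eliminates x²+y² and gives linear equations (the radical axes):
-284.2 x + 536.8 y = 16641.31
199.8 x + 377.2 y = -27017.46
Solving the 2×2 system: x ≈ -96.9, y ≈ -20.3 km.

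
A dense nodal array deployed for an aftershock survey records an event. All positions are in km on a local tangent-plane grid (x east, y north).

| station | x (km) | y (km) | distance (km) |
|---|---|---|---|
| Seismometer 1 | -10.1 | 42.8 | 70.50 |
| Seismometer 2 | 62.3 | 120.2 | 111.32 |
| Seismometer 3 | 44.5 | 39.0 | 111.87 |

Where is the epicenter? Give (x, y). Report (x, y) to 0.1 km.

x ≈ -47.6 km, y ≈ 102.5 km

Circle about each station: (x + 10.1)² + (y − 42.8)² = 70.50²; (x − 62.3)² + (y − 120.2)² = 111.32²; (x − 44.5)² + (y − 39.0)² = 111.87².
Subtracting pairs of circle equations eliminates x²+y² and gives linear equations (the radical axes):
144.8 x + 154.8 y = 8973.59
109.2 x − 7.6 y = -5977.25
Solving the 2×2 system: x ≈ -47.6, y ≈ 102.5 km.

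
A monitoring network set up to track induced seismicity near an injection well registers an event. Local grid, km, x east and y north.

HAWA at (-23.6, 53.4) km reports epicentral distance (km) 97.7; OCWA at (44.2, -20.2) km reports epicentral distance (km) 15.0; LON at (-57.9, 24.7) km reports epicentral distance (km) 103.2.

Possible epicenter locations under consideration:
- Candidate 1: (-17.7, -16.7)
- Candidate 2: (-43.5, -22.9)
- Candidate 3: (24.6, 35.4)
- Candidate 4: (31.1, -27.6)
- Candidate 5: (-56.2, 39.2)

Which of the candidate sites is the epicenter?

For each candidate, compare |candidate − station| to the reported distance:
Candidate 1: residuals HAWA 27.4, OCWA 47.0, LON 45.5 → max 47.0 km
Candidate 2: residuals HAWA 18.8, OCWA 72.7, LON 53.5 → max 72.7 km
Candidate 3: residuals HAWA 46.2, OCWA 44.0, LON 20.0 → max 46.2 km
Candidate 4: residuals HAWA 0.0, OCWA 0.0, LON 0.0 → max 0.0 km
Candidate 5: residuals HAWA 62.1, OCWA 101.7, LON 88.6 → max 101.7 km
Only Candidate 4 has all residuals ≈ 0.

Candidate 4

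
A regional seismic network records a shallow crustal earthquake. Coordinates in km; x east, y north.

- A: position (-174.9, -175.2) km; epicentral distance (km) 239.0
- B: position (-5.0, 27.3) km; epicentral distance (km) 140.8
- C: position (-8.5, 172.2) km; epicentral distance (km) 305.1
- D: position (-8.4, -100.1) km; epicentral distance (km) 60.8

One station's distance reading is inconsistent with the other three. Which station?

C

Solve using three stations at a time. Using A, B, D (subtract circle equations pairwise → linear system) gives (x, y) ≈ (52.4, -101.3).
Distances from that point to each station vs reported:
  A: calculated 239.0 vs reported 239.0 → residual 0.0 km
  B: calculated 140.8 vs reported 140.8 → residual 0.0 km
  C: calculated 280.2 vs reported 305.1 → residual 24.9 km
  D: calculated 60.8 vs reported 60.8 → residual 0.0 km
A, B, D are mutually consistent (residuals ≈ 0); C is off by 24.9 km.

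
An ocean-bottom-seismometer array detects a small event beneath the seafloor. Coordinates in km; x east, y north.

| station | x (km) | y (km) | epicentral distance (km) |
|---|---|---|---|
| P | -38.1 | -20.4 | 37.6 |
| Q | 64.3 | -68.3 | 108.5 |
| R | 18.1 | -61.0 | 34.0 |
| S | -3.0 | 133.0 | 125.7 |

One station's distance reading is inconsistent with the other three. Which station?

Solve using three stations at a time. Using P, Q, S (subtract circle equations pairwise → linear system) gives (x, y) ≈ (-13.1, 7.7).
Distances from that point to each station vs reported:
  P: calculated 37.6 vs reported 37.6 → residual 0.0 km
  Q: calculated 108.5 vs reported 108.5 → residual 0.0 km
  R: calculated 75.5 vs reported 34.0 → residual 41.5 km
  S: calculated 125.7 vs reported 125.7 → residual 0.0 km
P, Q, S are mutually consistent (residuals ≈ 0); R is off by 41.5 km.

R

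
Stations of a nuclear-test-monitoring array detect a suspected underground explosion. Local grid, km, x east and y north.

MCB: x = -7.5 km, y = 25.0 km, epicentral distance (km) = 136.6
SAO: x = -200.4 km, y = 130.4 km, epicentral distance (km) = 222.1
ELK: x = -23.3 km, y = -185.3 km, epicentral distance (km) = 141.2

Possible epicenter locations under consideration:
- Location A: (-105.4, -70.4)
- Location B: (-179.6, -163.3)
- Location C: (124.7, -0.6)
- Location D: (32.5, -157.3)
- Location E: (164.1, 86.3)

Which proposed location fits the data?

For each candidate, compare |candidate − station| to the reported distance:
Location A: residuals MCB 0.1, SAO 0.0, ELK 0.0 → max 0.1 km
Location B: residuals MCB 118.5, SAO 72.3, ELK 16.6 → max 118.5 km
Location C: residuals MCB 1.9, SAO 128.4, ELK 95.5 → max 128.4 km
Location D: residuals MCB 50.0, SAO 148.1, ELK 78.8 → max 148.1 km
Location E: residuals MCB 45.6, SAO 145.1, ELK 188.8 → max 188.8 km
Only Location A has all residuals ≈ 0.

Location A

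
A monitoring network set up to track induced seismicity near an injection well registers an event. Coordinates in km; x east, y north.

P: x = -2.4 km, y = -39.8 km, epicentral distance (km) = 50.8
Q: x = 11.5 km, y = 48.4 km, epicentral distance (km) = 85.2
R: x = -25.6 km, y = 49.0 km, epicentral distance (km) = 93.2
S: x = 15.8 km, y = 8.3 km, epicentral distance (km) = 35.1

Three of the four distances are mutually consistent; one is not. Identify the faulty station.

Q

Solve using three stations at a time. Using P, R, S (subtract circle equations pairwise → linear system) gives (x, y) ≈ (42.1, -15.1).
Distances from that point to each station vs reported:
  P: calculated 50.9 vs reported 50.8 → residual 0.1 km
  Q: calculated 70.5 vs reported 85.2 → residual 14.7 km
  R: calculated 93.2 vs reported 93.2 → residual 0.0 km
  S: calculated 35.2 vs reported 35.1 → residual 0.1 km
P, R, S are mutually consistent (residuals ≈ 0); Q is off by 14.7 km.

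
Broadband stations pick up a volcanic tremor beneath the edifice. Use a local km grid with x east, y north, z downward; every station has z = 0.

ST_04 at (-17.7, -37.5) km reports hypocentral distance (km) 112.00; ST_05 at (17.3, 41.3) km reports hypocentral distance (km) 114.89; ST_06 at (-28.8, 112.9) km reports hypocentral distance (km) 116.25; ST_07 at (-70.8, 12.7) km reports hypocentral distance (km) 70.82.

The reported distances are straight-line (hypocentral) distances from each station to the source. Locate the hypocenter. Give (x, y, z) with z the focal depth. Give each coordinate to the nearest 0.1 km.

Each station gives a sphere (x−x_i)² + (y−y_i)² + z² = d_i² (stations at z=0).
Subtracting the ST_04 sphere from ST_05 and ST_06: z² cancels, leaving linear equations in x and y:
70.0 x + 157.6 y = -370.27
-22.2 x + 300.8 y = 10886.25
Solving: x ≈ -74.407, y ≈ 30.699 km (keep extra digits for the depth step; rounded: -74.4, 30.7).
Then from the ST_04 sphere: z² = 112.00² − (x + 17.7)² − (y + 37.5)² with x = -74.407, y = 30.699, so z ≈ 68.390 ≈ 68.4 km.

x ≈ -74.4 km, y ≈ 30.7 km, depth ≈ 68.4 km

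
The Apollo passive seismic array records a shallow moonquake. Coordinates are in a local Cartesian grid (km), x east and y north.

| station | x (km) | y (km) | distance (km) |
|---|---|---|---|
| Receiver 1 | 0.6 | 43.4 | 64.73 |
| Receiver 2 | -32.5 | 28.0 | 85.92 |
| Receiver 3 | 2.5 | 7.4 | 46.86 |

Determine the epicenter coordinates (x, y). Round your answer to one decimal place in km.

x ≈ 48.8 km, y ≈ 0.2 km

Circle about each station: (x − 0.6)² + (y − 43.4)² = 64.73²; (x + 32.5)² + (y − 28.0)² = 85.92²; (x − 2.5)² + (y − 7.4)² = 46.86².
Subtracting the Receiver 1 equation from the Receiver 2 and Receiver 3 equations removes the quadratic terms:
-66.2 x − 30.8 y = -3235.94
3.8 x − 72.0 y = 171.20
Solving the 2×2 system: x ≈ 48.8, y ≈ 0.2 km.
Check against Receiver 1 (with the unrounded x, y): √((x − 0.6)²+(y − 43.4)²) = 64.72 ≈ 64.73 km. ✓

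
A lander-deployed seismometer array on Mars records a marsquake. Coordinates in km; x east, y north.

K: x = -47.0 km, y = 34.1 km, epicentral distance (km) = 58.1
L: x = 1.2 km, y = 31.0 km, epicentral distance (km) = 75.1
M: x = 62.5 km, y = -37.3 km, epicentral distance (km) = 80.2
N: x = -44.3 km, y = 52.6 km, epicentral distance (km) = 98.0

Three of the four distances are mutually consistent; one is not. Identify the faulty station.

K

Solve using three stations at a time. Using L, M, N (subtract circle equations pairwise → linear system) gives (x, y) ≈ (-17.7, -41.8).
Distances from that point to each station vs reported:
  K: calculated 81.4 vs reported 58.1 → residual 23.3 km
  L: calculated 75.2 vs reported 75.1 → residual 0.1 km
  M: calculated 80.3 vs reported 80.2 → residual 0.1 km
  N: calculated 98.1 vs reported 98.0 → residual 0.1 km
L, M, N are mutually consistent (residuals ≈ 0); K is off by 23.3 km.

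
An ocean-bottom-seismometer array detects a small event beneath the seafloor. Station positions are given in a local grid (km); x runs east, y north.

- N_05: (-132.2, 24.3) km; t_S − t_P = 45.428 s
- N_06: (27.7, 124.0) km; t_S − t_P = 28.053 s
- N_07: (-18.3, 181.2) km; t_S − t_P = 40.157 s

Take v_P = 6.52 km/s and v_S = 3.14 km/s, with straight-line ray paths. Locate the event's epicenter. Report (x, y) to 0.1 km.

(141.7, -2.0)

Distance from S−P lag: d = Δt · v_P v_S / (v_P − v_S) = Δt · (6.52·3.14)/(6.52−3.14) ≈ 6.0570·Δt.
So d_N_05 = 275.16, d_N_06 = 169.92, d_N_07 = 243.23 km.
Circle about each station: (x + 132.2)² + (y − 24.3)² = 275.16²; (x − 27.7)² + (y − 124.0)² = 169.92²; (x + 18.3)² + (y − 181.2)² = 243.23².
Subtracting pairs of circle equations eliminates x²+y² and gives linear equations (the radical axes):
319.8 x + 199.4 y = 44916.18
227.8 x + 313.8 y = 31653.19
Solving the 2×2 system: x ≈ 141.7, y ≈ -2.0 km.
Check against N_05 (with the unrounded x, y): √((x + 132.2)²+(y − 24.3)²) = 275.15 ≈ 275.16 km. ✓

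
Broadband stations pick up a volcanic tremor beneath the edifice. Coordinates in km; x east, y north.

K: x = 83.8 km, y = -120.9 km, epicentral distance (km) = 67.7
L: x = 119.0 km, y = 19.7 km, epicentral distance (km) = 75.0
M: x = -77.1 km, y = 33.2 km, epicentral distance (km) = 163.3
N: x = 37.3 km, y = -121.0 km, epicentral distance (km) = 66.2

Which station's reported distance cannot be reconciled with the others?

Solve using three stations at a time. Using K, M, N (subtract circle equations pairwise → linear system) gives (x, y) ≈ (58.3, -58.2).
Distances from that point to each station vs reported:
  K: calculated 67.7 vs reported 67.7 → residual 0.0 km
  L: calculated 98.8 vs reported 75.0 → residual 23.8 km
  M: calculated 163.3 vs reported 163.3 → residual 0.0 km
  N: calculated 66.2 vs reported 66.2 → residual 0.0 km
K, M, N are mutually consistent (residuals ≈ 0); L is off by 23.8 km.

L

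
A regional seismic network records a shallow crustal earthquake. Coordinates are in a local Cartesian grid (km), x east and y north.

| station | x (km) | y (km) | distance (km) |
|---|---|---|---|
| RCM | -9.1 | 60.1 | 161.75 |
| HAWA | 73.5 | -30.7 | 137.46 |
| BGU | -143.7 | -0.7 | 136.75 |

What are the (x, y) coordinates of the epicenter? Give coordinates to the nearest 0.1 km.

-46.8 km east, -97.2 km north

Circle about each station: (x + 9.1)² + (y − 60.1)² = 161.75²; (x − 73.5)² + (y + 30.7)² = 137.46²; (x + 143.7)² + (y + 0.7)² = 136.75².
Subtracting the RCM equation from the HAWA and BGU equations removes the quadratic terms:
165.2 x − 181.6 y = 9917.73
-269.2 x − 121.6 y = 24417.86
Solving the 2×2 system: x ≈ -46.8, y ≈ -97.2 km.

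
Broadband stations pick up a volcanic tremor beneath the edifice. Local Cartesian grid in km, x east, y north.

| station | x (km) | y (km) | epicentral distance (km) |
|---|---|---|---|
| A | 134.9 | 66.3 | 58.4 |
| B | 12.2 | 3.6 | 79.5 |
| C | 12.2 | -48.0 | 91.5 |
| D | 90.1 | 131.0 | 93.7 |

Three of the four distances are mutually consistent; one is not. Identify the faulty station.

Solve using three stations at a time. Using A, B, D (subtract circle equations pairwise → linear system) gives (x, y) ≈ (84.1, 37.5).
Distances from that point to each station vs reported:
  A: calculated 58.4 vs reported 58.4 → residual 0.0 km
  B: calculated 79.5 vs reported 79.5 → residual 0.0 km
  C: calculated 111.7 vs reported 91.5 → residual 20.2 km
  D: calculated 93.7 vs reported 93.7 → residual 0.0 km
A, B, D are mutually consistent (residuals ≈ 0); C is off by 20.2 km.

C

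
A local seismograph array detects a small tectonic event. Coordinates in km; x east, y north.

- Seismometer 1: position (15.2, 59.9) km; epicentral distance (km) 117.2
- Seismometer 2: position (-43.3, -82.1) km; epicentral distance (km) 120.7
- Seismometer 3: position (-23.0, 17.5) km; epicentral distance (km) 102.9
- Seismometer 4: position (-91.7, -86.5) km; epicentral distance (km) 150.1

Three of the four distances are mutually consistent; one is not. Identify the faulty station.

Solve using three stations at a time. Using Seismometer 1, Seismometer 3, Seismometer 4 (subtract circle equations pairwise → linear system) gives (x, y) ≈ (54.3, -50.8).
Distances from that point to each station vs reported:
  Seismometer 1: calculated 117.4 vs reported 117.2 → residual 0.2 km
  Seismometer 2: calculated 102.5 vs reported 120.7 → residual 18.2 km
  Seismometer 3: calculated 103.1 vs reported 102.9 → residual 0.2 km
  Seismometer 4: calculated 150.3 vs reported 150.1 → residual 0.2 km
Seismometer 1, Seismometer 3, Seismometer 4 are mutually consistent (residuals ≈ 0); Seismometer 2 is off by 18.2 km.

Seismometer 2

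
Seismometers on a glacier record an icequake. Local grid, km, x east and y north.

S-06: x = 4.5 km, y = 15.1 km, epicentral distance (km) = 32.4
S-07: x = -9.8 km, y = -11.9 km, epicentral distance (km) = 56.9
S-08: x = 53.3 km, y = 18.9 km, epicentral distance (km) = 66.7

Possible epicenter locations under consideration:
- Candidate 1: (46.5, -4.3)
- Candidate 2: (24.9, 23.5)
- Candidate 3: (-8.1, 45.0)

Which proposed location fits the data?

For each candidate, compare |candidate − station| to the reported distance:
Candidate 1: residuals S-06 13.9, S-07 0.1, S-08 42.5 → max 42.5 km
Candidate 2: residuals S-06 10.3, S-07 7.3, S-08 37.9 → max 37.9 km
Candidate 3: residuals S-06 0.0, S-07 0.0, S-08 0.0 → max 0.0 km
Only Candidate 3 has all residuals ≈ 0.

Candidate 3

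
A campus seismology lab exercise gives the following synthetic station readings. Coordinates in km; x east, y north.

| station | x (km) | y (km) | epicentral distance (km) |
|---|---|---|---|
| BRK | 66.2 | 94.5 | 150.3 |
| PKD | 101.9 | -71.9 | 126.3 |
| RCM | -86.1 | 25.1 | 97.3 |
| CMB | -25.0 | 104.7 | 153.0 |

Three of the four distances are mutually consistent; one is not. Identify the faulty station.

BRK

Solve using three stations at a time. Using PKD, RCM, CMB (subtract circle equations pairwise → linear system) gives (x, y) ≈ (-22.2, -48.3).
Distances from that point to each station vs reported:
  BRK: calculated 167.9 vs reported 150.3 → residual 17.6 km
  PKD: calculated 126.3 vs reported 126.3 → residual 0.0 km
  RCM: calculated 97.3 vs reported 97.3 → residual 0.0 km
  CMB: calculated 153.0 vs reported 153.0 → residual 0.0 km
PKD, RCM, CMB are mutually consistent (residuals ≈ 0); BRK is off by 17.6 km.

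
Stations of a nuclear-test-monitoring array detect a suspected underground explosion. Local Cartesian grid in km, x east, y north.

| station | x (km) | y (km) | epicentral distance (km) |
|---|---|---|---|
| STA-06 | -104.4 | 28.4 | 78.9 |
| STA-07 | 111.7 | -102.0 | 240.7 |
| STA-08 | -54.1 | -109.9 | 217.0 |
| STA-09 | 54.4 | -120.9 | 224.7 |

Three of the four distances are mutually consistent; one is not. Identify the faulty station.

Solve using three stations at a time. Using STA-06, STA-07, STA-09 (subtract circle equations pairwise → linear system) gives (x, y) ≈ (-45.2, 80.5).
Distances from that point to each station vs reported:
  STA-06: calculated 78.8 vs reported 78.9 → residual 0.1 km
  STA-07: calculated 240.7 vs reported 240.7 → residual 0.0 km
  STA-08: calculated 190.6 vs reported 217.0 → residual 26.4 km
  STA-09: calculated 224.7 vs reported 224.7 → residual 0.0 km
STA-06, STA-07, STA-09 are mutually consistent (residuals ≈ 0); STA-08 is off by 26.4 km.

STA-08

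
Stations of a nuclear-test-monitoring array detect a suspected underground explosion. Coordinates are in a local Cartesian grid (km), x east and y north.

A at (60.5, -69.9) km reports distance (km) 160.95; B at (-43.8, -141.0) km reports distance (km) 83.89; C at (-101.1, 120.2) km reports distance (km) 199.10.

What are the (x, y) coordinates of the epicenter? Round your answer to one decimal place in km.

-100.2 km east, -78.9 km north

Circle about each station: (x − 60.5)² + (y + 69.9)² = 160.95²; (x + 43.8)² + (y + 141.0)² = 83.89²; (x + 101.1)² + (y − 120.2)² = 199.10².
Subtracting the A equation from the B and C equations removes the quadratic terms:
-208.6 x − 142.2 y = 32120.55
-323.2 x + 380.2 y = 2387.08
Solving the 2×2 system: x ≈ -100.2, y ≈ -78.9 km.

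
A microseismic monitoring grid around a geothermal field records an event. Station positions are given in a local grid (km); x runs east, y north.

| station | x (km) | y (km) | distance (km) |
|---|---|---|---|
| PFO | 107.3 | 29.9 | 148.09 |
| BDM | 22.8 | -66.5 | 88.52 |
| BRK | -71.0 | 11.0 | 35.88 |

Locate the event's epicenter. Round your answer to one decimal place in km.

Circle about each station: (x − 107.3)² + (y − 29.9)² = 148.09²; (x − 22.8)² + (y + 66.5)² = 88.52²; (x + 71.0)² + (y − 11.0)² = 35.88².
Subtracting pairs of circle equations eliminates x²+y² and gives linear equations (the radical axes):
-169.0 x − 192.8 y = 6629.65
-356.6 x − 37.8 y = 13397.97
Solving the 2×2 system: x ≈ -37.4, y ≈ -1.6 km.

(-37.4, -1.6)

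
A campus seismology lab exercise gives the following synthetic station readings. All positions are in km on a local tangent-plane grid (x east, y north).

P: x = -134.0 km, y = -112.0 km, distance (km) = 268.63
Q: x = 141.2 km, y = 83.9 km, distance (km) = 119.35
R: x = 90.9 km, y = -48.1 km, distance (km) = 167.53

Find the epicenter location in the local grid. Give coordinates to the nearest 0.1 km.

Circle about each station: (x + 134.0)² + (y + 112.0)² = 268.63²; (x − 141.2)² + (y − 83.9)² = 119.35²; (x − 90.9)² + (y + 48.1)² = 167.53².
Subtracting pairs of circle equations eliminates x²+y² and gives linear equations (the radical axes):
550.4 x + 391.8 y = 54394.30
449.8 x + 127.8 y = 24172.20
Solving the 2×2 system: x ≈ 23.8, y ≈ 105.4 km.

x ≈ 23.8 km, y ≈ 105.4 km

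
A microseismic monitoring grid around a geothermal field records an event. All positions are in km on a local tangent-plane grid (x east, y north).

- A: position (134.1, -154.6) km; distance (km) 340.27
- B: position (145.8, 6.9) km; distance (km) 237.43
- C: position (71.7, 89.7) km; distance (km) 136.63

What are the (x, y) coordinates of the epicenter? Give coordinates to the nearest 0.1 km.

Circle about each station: (x − 134.1)² + (y + 154.6)² = 340.27²; (x − 145.8)² + (y − 6.9)² = 237.43²; (x − 71.7)² + (y − 89.7)² = 136.63².
Subtracting the A equation from the B and C equations removes the quadratic terms:
23.4 x + 323.0 y = 38831.95
-124.8 x + 488.6 y = 68418.93
Solving the 2×2 system: x ≈ -60.4, y ≈ 124.6 km.

(-60.4, 124.6)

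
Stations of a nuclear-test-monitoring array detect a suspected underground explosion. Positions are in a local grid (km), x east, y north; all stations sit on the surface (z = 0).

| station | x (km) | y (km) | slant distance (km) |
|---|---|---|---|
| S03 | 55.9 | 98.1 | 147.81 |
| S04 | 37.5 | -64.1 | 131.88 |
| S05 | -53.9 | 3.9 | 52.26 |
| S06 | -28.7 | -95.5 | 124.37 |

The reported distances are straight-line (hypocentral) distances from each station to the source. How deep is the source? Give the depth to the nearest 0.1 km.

Each station gives a sphere (x−x_i)² + (y−y_i)² + z² = d_i² (stations at z=0).
Subtracting the S03 sphere from S04 and S05: z² cancels, leaving linear equations in x and y:
-36.8 x − 324.4 y = -2777.90
-219.6 x − 188.4 y = 9288.69
Solving: x ≈ -54.997, y ≈ 14.802 km (keep extra digits for the depth step; rounded: -55.0, 14.8).
Then from the S03 sphere: z² = 147.81² − (x − 55.9)² − (y − 98.1)² with x = -54.997, y = 14.802, so z ≈ 51.099 ≈ 51.1 km.

z ≈ 51.1 km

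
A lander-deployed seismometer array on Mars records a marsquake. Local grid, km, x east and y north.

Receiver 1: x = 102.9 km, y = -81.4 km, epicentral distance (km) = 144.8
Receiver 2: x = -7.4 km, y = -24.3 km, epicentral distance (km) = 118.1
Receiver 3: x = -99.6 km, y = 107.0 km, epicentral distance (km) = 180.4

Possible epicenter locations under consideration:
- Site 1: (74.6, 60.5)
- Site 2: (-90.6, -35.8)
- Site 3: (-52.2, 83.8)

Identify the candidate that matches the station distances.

Site 1

For each candidate, compare |candidate − station| to the reported distance:
Site 1: residuals Receiver 1 0.1, Receiver 2 0.1, Receiver 3 0.1 → max 0.1 km
Site 2: residuals Receiver 1 54.0, Receiver 2 34.1, Receiver 3 37.3 → max 54.0 km
Site 3: residuals Receiver 1 81.8, Receiver 2 1.1, Receiver 3 127.6 → max 127.6 km
Only Site 1 has all residuals ≈ 0.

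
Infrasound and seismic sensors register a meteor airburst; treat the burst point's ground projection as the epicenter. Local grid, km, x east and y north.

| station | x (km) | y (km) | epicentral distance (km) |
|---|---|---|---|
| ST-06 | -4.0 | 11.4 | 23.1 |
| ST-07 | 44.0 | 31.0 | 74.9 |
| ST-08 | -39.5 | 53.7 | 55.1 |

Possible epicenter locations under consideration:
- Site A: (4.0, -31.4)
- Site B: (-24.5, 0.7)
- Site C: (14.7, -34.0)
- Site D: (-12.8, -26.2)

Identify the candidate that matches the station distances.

For each candidate, compare |candidate − station| to the reported distance:
Site A: residuals ST-06 20.4, ST-07 0.8, ST-08 40.5 → max 40.5 km
Site B: residuals ST-06 0.0, ST-07 0.0, ST-08 0.0 → max 0.0 km
Site C: residuals ST-06 26.0, ST-07 3.6, ST-08 48.0 → max 48.0 km
Site D: residuals ST-06 15.5, ST-07 5.7, ST-08 29.1 → max 29.1 km
Only Site B has all residuals ≈ 0.

Site B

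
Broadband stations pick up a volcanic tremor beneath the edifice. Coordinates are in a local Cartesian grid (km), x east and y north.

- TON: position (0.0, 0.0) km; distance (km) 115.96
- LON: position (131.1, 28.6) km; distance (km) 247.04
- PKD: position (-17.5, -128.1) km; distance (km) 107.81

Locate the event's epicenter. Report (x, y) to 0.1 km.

(-100.0, -58.7)

Circle about each station: x² + y² = 115.96²; (x − 131.1)² + (y − 28.6)² = 247.04²; (x + 17.5)² + (y + 128.1)² = 107.81².
Subtracting the TON equation from the LON and PKD equations removes the quadratic terms:
262.2 x + 57.2 y = -29576.87
-35.0 x − 256.2 y = 18539.59
Solving the 2×2 system: x ≈ -100.0, y ≈ -58.7 km.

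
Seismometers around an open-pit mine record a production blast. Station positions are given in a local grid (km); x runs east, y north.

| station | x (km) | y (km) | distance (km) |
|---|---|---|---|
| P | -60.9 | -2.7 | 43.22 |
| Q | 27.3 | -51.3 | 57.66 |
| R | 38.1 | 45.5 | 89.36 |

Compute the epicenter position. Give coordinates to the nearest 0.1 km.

Circle about each station: (x + 60.9)² + (y + 2.7)² = 43.22²; (x − 27.3)² + (y + 51.3)² = 57.66²; (x − 38.1)² + (y − 45.5)² = 89.36².
Subtracting the P equation from the Q and R equations removes the quadratic terms:
176.4 x − 97.2 y = -1795.83
198.0 x + 96.4 y = -6311.48
Solving the 2×2 system: x ≈ -21.7, y ≈ -20.9 km.

(-21.7, -20.9)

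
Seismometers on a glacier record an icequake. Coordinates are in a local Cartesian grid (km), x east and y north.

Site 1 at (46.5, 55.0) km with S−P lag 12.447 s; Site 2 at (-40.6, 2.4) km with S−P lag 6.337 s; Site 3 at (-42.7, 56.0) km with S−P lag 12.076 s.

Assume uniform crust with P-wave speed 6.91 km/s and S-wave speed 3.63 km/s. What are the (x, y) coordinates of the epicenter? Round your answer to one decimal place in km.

Distance from S−P lag: d = Δt · v_P v_S / (v_P − v_S) = Δt · (6.91·3.63)/(6.91−3.63) ≈ 7.6473·Δt.
So d_Site 1 = 95.19, d_Site 2 = 48.46, d_Site 3 = 92.35 km.
Circle about each station: (x − 46.5)² + (y − 55.0)² = 95.19²; (x + 40.6)² + (y − 2.4)² = 48.46²; (x + 42.7)² + (y − 56.0)² = 92.35².
Subtracting the Site 1 equation from the Site 2 and Site 3 equations removes the quadratic terms:
-174.2 x − 105.2 y = 3179.63
-178.4 x + 2.0 y = 304.65
Solving the 2×2 system: x ≈ -2.0, y ≈ -26.9 km.

x ≈ -2.0 km, y ≈ -26.9 km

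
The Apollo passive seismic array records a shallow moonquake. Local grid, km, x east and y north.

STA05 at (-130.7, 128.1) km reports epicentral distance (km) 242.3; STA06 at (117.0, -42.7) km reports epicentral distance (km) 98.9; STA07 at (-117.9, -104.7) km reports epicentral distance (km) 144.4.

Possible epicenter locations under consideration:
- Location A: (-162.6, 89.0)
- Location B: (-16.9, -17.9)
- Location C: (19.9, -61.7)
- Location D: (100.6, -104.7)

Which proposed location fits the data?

Location C

For each candidate, compare |candidate − station| to the reported distance:
Location A: residuals STA05 191.8, STA06 210.2, STA07 54.4 → max 210.2 km
Location B: residuals STA05 57.2, STA06 37.3, STA07 11.2 → max 57.2 km
Location C: residuals STA05 0.0, STA06 0.0, STA07 0.0 → max 0.0 km
Location D: residuals STA05 85.9, STA06 34.8, STA07 74.1 → max 85.9 km
Only Location C has all residuals ≈ 0.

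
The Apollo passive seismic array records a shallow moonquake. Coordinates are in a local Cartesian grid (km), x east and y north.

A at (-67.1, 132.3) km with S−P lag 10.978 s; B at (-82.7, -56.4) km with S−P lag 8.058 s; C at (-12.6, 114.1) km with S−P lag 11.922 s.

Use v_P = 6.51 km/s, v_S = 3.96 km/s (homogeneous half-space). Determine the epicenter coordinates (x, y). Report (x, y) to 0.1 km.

(-93.1, 24.4)

Distance from S−P lag: d = Δt · v_P v_S / (v_P − v_S) = Δt · (6.51·3.96)/(6.51−3.96) ≈ 10.1096·Δt.
So d_A = 110.98, d_B = 81.46, d_C = 120.53 km.
Circle about each station: (x + 67.1)² + (y − 132.3)² = 110.98²; (x + 82.7)² + (y + 56.4)² = 81.46²; (x + 12.6)² + (y − 114.1)² = 120.53².
Subtracting pairs of circle equations eliminates x²+y² and gives linear equations (the radical axes):
-31.2 x − 377.4 y = -6304.62
109.0 x − 36.4 y = -11039.05
Solving the 2×2 system: x ≈ -93.1, y ≈ 24.4 km.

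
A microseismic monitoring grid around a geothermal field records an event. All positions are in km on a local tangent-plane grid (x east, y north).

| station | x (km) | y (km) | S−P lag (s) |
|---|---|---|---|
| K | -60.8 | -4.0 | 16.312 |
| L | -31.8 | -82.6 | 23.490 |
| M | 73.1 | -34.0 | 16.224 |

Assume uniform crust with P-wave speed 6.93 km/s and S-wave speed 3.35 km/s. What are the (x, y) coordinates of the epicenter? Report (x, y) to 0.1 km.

x ≈ 24.1 km, y ≈ 59.1 km

Distance from S−P lag: d = Δt · v_P v_S / (v_P − v_S) = Δt · (6.93·3.35)/(6.93−3.35) ≈ 6.4848·Δt.
So d_K = 105.78, d_L = 152.33, d_M = 105.21 km.
Circle about each station: (x + 60.8)² + (y + 4.0)² = 105.78²; (x + 31.8)² + (y + 82.6)² = 152.33²; (x − 73.1)² + (y + 34.0)² = 105.21².
Subtracting the K equation from the L and M equations removes the quadratic terms:
58.0 x − 157.2 y = -7893.66
267.8 x − 60.0 y = 2907.23
Solving the 2×2 system: x ≈ 24.1, y ≈ 59.1 km.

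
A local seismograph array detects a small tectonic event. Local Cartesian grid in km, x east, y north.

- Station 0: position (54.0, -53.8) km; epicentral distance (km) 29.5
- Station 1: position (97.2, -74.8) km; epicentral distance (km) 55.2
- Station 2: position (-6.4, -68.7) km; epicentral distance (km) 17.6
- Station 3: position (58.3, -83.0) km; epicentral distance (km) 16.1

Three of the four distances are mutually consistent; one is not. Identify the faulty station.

Solve using three stations at a time. Using Station 0, Station 1, Station 3 (subtract circle equations pairwise → linear system) gives (x, y) ≈ (42.3, -80.9).
Distances from that point to each station vs reported:
  Station 0: calculated 29.5 vs reported 29.5 → residual 0.0 km
  Station 1: calculated 55.2 vs reported 55.2 → residual 0.0 km
  Station 2: calculated 50.2 vs reported 17.6 → residual 32.6 km
  Station 3: calculated 16.1 vs reported 16.1 → residual 0.0 km
Station 0, Station 1, Station 3 are mutually consistent (residuals ≈ 0); Station 2 is off by 32.6 km.

Station 2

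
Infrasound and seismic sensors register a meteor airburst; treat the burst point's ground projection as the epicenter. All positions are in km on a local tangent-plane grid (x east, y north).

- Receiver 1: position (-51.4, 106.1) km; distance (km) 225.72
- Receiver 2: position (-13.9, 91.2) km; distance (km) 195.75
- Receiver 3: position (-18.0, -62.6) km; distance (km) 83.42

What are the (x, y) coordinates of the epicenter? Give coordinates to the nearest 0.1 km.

Circle about each station: (x + 51.4)² + (y − 106.1)² = 225.72²; (x + 13.9)² + (y − 91.2)² = 195.75²; (x + 18.0)² + (y + 62.6)² = 83.42².
Subtracting pairs of circle equations eliminates x²+y² and gives linear equations (the radical axes):
75.0 x − 29.8 y = 7242.94
66.8 x − 337.4 y = 34334.21
Solving the 2×2 system: x ≈ 60.9, y ≈ -89.7 km.

(60.9, -89.7)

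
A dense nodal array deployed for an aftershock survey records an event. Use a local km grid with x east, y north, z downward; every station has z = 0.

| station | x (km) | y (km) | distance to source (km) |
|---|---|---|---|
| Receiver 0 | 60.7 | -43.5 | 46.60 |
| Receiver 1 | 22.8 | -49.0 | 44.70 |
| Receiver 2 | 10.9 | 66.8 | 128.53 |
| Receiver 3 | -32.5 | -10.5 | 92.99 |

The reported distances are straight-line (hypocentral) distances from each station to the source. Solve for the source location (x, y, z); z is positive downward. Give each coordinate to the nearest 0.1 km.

Each station gives a sphere (x−x_i)² + (y−y_i)² + z² = d_i² (stations at z=0).
Subtracting the Receiver 0 sphere from Receiver 1 and Receiver 2: z² cancels, leaving linear equations in x and y:
-75.8 x − 11.0 y = -2482.43
-99.6 x + 220.6 y = -15344.09
Solving: x ≈ 40.209, y ≈ -51.402 km (keep extra digits for the depth step; rounded: 40.2, -51.4).
Then from the Receiver 0 sphere: z² = 46.60² − (x − 60.7)² − (y + 43.5)² with x = 40.209, y = -51.402, so z ≈ 41.100 ≈ 41.1 km.

x ≈ 40.2 km, y ≈ -51.4 km, depth ≈ 41.1 km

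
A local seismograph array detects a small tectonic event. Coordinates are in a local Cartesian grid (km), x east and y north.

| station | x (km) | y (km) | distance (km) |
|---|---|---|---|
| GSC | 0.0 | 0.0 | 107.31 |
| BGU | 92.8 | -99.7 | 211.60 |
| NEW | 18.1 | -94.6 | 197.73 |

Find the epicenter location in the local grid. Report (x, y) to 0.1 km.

31.1 km east, 102.7 km north

Circle about each station: x² + y² = 107.31²; (x − 92.8)² + (y + 99.7)² = 211.60²; (x − 18.1)² + (y + 94.6)² = 197.73².
Subtracting pairs of circle equations eliminates x²+y² and gives linear equations (the radical axes):
185.6 x − 199.4 y = -14707.19
36.2 x − 189.2 y = -18304.95
Solving the 2×2 system: x ≈ 31.1, y ≈ 102.7 km.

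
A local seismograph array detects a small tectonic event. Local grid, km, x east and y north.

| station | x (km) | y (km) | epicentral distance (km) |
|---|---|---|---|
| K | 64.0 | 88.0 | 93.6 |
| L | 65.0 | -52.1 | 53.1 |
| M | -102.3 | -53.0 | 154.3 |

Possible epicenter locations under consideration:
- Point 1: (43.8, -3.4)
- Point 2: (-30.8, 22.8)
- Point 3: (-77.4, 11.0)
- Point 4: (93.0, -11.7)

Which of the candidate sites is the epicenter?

For each candidate, compare |candidate − station| to the reported distance:
Point 1: residuals K 0.0, L 0.0, M 0.0 → max 0.0 km
Point 2: residuals K 21.5, L 68.5, M 50.1 → max 68.5 km
Point 3: residuals K 67.4, L 102.7, M 85.6 → max 102.7 km
Point 4: residuals K 10.2, L 3.9, M 45.3 → max 45.3 km
Only Point 1 has all residuals ≈ 0.

Point 1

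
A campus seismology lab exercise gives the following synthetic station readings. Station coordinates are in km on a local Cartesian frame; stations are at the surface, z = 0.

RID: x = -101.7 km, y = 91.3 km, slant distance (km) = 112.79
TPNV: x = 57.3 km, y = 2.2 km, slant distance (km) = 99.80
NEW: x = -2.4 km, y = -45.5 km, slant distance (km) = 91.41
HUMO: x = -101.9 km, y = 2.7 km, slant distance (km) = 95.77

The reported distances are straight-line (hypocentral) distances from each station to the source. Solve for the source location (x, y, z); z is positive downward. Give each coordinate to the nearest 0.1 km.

Each station gives a sphere (x−x_i)² + (y−y_i)² + z² = d_i² (stations at z=0).
Subtracting the RID sphere from TPNV and NEW: z² cancels, leaving linear equations in x and y:
318.0 x − 178.2 y = -12628.91
198.6 x − 273.6 y = -12236.77
Solving: x ≈ -24.696, y ≈ 26.799 km (keep extra digits for the depth step; rounded: -24.7, 26.8).
Then from the RID sphere: z² = 112.79² − (x + 101.7)² − (y − 91.3)² with x = -24.696, y = 26.799, so z ≈ 51.299 ≈ 51.3 km.

x ≈ -24.7 km, y ≈ 26.8 km, depth ≈ 51.3 km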